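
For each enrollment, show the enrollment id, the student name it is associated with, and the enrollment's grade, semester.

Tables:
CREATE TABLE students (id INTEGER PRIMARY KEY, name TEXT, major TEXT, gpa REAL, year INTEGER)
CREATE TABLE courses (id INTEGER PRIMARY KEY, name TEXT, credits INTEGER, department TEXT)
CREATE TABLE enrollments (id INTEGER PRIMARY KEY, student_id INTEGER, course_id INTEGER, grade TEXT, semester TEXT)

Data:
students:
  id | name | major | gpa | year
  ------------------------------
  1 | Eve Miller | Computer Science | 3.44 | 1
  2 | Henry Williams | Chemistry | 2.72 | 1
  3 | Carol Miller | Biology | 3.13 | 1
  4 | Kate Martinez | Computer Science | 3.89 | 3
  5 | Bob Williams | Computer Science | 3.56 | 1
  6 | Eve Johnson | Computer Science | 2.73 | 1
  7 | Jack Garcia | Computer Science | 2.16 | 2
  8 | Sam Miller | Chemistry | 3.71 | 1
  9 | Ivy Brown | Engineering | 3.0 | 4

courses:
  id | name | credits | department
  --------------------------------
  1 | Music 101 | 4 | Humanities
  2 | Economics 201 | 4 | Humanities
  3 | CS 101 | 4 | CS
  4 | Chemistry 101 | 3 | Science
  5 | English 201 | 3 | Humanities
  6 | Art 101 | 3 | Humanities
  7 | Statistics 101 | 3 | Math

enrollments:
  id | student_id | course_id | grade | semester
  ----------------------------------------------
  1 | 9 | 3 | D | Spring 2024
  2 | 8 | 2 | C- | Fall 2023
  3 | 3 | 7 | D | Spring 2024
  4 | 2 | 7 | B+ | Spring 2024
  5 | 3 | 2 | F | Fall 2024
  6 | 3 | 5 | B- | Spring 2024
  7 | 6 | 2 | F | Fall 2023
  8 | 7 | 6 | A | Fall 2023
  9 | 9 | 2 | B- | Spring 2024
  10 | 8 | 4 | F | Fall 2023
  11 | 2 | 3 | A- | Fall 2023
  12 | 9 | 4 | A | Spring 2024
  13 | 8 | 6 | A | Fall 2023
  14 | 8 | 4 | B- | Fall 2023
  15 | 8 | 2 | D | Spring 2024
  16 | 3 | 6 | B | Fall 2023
SELECT c.id, p.name AS student, c.grade, c.semester FROM enrollments c JOIN students p ON c.student_id = p.id

Execution result:
id | student | grade | semester
1 | Ivy Brown | D | Spring 2024
2 | Sam Miller | C- | Fall 2023
3 | Carol Miller | D | Spring 2024
4 | Henry Williams | B+ | Spring 2024
5 | Carol Miller | F | Fall 2024
6 | Carol Miller | B- | Spring 2024
7 | Eve Johnson | F | Fall 2023
8 | Jack Garcia | A | Fall 2023
9 | Ivy Brown | B- | Spring 2024
10 | Sam Miller | F | Fall 2023
11 | Henry Williams | A- | Fall 2023
12 | Ivy Brown | A | Spring 2024
13 | Sam Miller | A | Fall 2023
14 | Sam Miller | B- | Fall 2023
15 | Sam Miller | D | Spring 2024
16 | Carol Miller | B | Fall 2023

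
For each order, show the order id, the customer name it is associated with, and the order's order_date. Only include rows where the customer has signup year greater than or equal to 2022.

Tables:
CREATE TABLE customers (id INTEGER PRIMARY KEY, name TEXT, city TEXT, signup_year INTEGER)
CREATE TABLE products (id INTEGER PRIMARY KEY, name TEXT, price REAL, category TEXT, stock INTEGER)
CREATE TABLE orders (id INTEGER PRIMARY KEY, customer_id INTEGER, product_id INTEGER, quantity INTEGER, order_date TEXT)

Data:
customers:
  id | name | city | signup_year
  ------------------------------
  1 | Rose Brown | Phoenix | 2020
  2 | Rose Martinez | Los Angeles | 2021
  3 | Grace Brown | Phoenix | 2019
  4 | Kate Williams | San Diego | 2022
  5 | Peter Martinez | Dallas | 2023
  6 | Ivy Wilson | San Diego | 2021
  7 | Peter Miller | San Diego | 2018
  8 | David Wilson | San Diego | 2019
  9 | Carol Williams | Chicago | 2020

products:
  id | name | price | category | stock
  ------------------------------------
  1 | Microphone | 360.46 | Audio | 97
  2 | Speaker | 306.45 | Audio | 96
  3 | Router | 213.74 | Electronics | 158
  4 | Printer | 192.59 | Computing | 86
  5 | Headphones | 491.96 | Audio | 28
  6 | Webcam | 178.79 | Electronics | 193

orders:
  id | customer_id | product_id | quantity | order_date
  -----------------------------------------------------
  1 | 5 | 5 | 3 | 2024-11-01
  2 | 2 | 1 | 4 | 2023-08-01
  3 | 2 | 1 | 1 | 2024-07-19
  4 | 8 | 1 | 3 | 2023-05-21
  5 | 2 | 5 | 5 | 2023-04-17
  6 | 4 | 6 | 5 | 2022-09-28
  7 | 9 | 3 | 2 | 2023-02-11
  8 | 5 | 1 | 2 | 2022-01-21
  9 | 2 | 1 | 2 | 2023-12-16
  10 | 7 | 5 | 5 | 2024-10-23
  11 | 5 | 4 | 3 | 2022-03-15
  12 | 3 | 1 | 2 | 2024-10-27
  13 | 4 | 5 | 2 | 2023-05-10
SELECT c.id, p.name AS customer, c.order_date FROM orders c JOIN customers p ON c.customer_id = p.id WHERE p.signup_year >= 2022

Execution result:
id | customer | order_date
1 | Peter Martinez | 2024-11-01
6 | Kate Williams | 2022-09-28
8 | Peter Martinez | 2022-01-21
11 | Peter Martinez | 2022-03-15
13 | Kate Williams | 2023-05-10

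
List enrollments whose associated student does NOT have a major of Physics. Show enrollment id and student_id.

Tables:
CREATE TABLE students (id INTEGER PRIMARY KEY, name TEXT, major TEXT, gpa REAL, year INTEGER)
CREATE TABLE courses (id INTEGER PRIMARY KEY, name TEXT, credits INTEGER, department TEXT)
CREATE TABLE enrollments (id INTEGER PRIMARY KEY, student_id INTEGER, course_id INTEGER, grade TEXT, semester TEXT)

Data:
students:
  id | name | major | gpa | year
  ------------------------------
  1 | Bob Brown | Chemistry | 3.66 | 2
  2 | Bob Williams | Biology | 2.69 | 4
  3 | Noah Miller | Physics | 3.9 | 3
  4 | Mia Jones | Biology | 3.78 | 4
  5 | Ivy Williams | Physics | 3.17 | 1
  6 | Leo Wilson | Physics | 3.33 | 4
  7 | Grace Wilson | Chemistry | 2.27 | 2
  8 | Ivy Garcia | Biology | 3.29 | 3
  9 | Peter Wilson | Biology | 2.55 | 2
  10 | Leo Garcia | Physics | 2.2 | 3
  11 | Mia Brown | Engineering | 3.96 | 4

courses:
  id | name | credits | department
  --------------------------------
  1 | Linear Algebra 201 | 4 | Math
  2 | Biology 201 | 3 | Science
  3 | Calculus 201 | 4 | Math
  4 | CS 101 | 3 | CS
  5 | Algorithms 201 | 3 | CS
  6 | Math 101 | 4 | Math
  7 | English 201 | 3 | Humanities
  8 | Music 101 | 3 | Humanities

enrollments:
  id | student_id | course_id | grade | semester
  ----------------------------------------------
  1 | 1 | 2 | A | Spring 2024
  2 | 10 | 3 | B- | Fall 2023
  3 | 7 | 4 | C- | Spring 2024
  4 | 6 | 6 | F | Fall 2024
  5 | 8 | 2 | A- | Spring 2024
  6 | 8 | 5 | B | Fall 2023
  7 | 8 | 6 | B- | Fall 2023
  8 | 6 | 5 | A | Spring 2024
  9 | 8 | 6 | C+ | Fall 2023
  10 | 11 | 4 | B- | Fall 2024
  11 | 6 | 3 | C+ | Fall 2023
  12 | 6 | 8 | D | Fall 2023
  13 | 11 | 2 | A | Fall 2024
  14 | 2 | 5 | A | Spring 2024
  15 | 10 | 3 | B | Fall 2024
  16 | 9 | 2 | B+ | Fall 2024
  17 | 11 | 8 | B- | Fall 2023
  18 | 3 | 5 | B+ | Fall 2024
SELECT id, student_id FROM enrollments WHERE student_id NOT IN (SELECT id FROM students WHERE major = 'Physics')

Execution result:
id | student_id
1 | 1
3 | 7
5 | 8
6 | 8
7 | 8
9 | 8
10 | 11
13 | 11
14 | 2
16 | 9
17 | 11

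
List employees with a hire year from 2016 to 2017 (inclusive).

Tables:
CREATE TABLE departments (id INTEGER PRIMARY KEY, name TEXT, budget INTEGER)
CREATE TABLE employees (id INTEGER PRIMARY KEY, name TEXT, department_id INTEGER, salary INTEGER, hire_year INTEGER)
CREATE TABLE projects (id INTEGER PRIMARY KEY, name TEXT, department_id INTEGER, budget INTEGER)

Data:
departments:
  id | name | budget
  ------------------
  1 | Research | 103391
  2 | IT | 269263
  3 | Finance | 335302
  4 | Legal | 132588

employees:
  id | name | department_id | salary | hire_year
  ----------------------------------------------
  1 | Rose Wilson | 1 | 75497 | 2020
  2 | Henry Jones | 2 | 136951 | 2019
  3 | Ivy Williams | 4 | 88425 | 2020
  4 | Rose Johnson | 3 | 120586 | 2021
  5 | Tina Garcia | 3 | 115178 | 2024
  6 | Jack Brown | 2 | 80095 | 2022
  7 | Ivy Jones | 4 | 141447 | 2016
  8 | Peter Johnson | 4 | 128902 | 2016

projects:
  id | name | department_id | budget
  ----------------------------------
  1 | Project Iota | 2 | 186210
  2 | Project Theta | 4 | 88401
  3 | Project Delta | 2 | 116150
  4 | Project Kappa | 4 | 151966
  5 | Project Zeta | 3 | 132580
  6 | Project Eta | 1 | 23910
SELECT name, hire_year FROM employees WHERE hire_year BETWEEN 2016 AND 2017

Execution result:
name | hire_year
Ivy Jones | 2016
Peter Johnson | 2016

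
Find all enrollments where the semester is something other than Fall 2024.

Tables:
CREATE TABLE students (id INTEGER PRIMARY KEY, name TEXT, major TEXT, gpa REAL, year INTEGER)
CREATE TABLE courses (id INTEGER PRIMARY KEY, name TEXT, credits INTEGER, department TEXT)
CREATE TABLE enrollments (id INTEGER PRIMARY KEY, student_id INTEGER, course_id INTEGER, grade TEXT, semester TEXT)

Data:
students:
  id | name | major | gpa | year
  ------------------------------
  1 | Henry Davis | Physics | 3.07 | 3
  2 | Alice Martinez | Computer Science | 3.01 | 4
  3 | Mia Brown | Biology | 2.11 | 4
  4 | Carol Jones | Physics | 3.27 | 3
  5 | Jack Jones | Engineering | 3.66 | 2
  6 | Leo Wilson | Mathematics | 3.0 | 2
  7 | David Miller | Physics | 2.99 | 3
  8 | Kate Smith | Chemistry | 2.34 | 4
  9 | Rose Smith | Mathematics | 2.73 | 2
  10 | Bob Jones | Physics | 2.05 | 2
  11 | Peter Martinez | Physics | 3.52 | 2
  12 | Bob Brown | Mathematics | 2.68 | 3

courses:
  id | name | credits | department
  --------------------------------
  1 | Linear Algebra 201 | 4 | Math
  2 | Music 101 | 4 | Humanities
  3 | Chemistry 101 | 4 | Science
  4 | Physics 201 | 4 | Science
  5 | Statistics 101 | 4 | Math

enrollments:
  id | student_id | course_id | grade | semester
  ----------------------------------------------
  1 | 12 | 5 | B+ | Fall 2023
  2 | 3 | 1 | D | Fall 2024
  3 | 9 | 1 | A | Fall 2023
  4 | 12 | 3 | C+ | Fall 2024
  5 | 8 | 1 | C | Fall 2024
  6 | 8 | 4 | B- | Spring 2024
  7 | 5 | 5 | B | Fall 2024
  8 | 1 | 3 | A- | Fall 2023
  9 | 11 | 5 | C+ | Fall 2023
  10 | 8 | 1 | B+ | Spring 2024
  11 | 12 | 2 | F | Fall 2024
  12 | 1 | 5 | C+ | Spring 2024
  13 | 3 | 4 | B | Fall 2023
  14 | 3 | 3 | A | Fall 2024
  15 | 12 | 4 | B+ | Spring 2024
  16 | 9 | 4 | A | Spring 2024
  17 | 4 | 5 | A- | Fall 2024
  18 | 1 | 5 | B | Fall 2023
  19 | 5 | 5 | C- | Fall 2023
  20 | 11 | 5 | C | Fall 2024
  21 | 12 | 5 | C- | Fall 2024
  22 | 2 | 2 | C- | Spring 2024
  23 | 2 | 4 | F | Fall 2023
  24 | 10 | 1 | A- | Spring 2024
SELECT id, semester FROM enrollments WHERE semester <> 'Fall 2024'

Execution result:
id | semester
1 | Fall 2023
3 | Fall 2023
6 | Spring 2024
8 | Fall 2023
9 | Fall 2023
10 | Spring 2024
12 | Spring 2024
13 | Fall 2023
15 | Spring 2024
16 | Spring 2024
18 | Fall 2023
19 | Fall 2023
22 | Spring 2024
23 | Fall 2023
24 | Spring 2024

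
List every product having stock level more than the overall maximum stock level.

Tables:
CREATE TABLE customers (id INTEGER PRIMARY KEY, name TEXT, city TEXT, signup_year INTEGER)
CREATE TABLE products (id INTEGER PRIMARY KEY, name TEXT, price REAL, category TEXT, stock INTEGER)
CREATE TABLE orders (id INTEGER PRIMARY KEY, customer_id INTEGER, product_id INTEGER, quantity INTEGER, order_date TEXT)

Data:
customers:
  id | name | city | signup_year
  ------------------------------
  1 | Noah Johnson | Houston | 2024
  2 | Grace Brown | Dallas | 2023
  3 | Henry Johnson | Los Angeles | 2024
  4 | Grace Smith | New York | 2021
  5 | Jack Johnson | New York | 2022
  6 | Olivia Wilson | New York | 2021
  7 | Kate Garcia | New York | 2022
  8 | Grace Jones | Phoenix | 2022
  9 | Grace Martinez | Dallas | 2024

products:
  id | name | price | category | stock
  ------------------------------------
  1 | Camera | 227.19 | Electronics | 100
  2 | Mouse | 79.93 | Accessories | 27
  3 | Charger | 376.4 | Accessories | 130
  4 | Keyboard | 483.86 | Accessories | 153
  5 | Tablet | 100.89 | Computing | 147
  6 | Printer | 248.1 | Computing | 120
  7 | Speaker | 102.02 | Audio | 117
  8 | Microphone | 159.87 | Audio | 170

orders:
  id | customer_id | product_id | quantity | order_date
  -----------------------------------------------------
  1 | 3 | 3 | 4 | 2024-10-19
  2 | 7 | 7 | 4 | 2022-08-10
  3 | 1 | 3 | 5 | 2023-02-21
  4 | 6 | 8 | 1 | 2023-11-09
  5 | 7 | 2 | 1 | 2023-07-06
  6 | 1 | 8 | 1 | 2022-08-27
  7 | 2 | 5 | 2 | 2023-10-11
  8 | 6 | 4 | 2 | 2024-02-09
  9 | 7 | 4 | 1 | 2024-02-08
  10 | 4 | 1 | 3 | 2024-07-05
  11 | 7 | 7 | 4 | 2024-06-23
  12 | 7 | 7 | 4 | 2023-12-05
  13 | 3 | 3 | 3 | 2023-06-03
SELECT name, stock FROM products WHERE stock > (SELECT MAX(stock) FROM products)

Execution result:
(no rows)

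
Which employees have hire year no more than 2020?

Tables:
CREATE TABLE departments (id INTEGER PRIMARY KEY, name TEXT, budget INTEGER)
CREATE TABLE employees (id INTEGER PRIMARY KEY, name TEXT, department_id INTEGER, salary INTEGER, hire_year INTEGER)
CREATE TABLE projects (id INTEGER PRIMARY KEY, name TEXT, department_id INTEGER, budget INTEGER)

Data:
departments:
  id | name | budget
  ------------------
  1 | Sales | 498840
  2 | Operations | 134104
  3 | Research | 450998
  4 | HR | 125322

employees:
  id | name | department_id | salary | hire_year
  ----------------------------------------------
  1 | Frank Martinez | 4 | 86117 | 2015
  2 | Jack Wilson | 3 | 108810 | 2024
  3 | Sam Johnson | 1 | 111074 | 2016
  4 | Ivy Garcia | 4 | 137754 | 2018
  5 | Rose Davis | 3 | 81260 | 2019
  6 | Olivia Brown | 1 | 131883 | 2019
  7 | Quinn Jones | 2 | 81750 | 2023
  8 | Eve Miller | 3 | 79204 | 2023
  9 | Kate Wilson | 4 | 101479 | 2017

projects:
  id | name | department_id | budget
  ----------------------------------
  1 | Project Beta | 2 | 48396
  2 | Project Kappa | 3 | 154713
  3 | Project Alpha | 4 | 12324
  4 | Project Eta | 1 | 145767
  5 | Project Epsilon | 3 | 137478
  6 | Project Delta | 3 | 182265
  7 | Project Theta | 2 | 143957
SELECT name, hire_year FROM employees WHERE hire_year <= 2020

Execution result:
name | hire_year
Frank Martinez | 2015
Sam Johnson | 2016
Ivy Garcia | 2018
Rose Davis | 2019
Olivia Brown | 2019
Kate Wilson | 2017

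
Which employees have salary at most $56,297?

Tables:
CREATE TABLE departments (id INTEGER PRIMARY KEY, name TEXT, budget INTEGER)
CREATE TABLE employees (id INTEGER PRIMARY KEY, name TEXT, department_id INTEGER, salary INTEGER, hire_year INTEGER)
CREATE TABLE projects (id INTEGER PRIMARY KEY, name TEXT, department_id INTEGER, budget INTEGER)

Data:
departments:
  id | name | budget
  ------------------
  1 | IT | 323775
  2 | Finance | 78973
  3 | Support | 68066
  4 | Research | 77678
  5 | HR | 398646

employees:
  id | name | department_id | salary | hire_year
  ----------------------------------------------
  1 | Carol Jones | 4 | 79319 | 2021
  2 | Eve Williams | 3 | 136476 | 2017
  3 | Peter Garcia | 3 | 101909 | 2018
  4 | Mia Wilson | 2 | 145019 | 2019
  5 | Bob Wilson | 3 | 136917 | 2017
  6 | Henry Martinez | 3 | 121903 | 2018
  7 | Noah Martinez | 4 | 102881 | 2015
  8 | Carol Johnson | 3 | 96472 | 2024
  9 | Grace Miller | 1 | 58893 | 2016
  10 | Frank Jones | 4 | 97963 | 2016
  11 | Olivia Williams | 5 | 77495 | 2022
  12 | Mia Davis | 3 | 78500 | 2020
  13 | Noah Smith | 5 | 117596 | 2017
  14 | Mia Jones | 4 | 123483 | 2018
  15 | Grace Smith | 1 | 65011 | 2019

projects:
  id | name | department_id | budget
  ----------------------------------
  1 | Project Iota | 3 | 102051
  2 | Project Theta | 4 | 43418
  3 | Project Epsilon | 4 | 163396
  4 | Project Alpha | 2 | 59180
SELECT name, salary FROM employees WHERE salary <= 56297

Execution result:
(no rows)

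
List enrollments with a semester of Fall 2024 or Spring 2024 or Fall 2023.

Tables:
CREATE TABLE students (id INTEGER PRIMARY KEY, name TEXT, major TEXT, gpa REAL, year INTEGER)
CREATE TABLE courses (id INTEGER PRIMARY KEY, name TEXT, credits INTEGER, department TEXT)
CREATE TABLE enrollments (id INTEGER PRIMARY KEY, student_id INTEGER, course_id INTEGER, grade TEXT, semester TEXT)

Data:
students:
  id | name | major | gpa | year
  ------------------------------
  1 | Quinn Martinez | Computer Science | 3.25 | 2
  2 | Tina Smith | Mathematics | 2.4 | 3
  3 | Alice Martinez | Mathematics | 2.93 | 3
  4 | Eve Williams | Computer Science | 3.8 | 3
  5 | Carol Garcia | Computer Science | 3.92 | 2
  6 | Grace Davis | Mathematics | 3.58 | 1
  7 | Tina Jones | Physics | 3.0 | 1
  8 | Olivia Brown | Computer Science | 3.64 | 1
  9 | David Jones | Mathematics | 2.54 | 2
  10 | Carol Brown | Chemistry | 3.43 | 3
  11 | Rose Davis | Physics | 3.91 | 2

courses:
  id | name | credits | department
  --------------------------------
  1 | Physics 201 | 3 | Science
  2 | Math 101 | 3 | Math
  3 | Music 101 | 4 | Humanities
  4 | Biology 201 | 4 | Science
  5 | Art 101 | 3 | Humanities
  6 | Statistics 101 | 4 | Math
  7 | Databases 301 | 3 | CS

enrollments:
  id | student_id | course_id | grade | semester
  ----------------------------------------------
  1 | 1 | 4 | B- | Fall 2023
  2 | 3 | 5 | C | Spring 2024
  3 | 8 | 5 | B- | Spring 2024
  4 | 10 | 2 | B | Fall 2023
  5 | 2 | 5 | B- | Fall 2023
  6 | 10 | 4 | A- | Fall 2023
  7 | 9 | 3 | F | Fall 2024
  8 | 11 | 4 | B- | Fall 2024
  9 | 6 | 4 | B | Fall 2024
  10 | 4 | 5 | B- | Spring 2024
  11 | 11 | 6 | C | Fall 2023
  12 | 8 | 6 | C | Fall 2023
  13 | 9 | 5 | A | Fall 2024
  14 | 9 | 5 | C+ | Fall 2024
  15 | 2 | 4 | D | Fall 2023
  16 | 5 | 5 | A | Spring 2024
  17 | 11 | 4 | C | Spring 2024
SELECT id, semester FROM enrollments WHERE semester IN ('Fall 2024', 'Spring 2024', 'Fall 2023')

Execution result:
id | semester
1 | Fall 2023
2 | Spring 2024
3 | Spring 2024
4 | Fall 2023
5 | Fall 2023
6 | Fall 2023
7 | Fall 2024
8 | Fall 2024
9 | Fall 2024
10 | Spring 2024
11 | Fall 2023
12 | Fall 2023
13 | Fall 2024
14 | Fall 2024
15 | Fall 2023
16 | Spring 2024
17 | Spring 2024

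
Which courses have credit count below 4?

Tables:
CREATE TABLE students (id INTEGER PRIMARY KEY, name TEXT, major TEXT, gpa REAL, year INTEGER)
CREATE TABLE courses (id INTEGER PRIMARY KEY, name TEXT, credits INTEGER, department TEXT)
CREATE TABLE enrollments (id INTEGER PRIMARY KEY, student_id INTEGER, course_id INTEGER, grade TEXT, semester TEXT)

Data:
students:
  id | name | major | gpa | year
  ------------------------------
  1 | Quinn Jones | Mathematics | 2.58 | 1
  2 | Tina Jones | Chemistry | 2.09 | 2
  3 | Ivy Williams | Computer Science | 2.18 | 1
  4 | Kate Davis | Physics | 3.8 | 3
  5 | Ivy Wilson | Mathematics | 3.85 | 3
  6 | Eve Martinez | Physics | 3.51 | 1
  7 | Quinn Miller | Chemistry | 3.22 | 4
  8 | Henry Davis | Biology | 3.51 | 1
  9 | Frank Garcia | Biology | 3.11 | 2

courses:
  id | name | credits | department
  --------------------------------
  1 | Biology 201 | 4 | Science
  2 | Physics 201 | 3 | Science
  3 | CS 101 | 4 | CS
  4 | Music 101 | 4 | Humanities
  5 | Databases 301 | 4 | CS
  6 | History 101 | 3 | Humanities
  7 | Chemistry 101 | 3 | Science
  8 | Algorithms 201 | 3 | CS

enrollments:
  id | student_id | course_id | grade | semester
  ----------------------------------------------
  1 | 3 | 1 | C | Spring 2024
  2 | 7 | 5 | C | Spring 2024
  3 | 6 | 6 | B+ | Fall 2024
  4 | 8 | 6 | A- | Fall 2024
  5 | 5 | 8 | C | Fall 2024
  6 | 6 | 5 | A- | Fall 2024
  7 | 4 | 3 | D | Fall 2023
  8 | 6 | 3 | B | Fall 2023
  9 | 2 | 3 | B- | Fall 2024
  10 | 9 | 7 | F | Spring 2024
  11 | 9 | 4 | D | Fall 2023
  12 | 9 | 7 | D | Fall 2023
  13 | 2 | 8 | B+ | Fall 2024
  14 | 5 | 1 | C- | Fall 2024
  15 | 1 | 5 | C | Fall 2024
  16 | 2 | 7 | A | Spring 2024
SELECT name, credits FROM courses WHERE credits < 4

Execution result:
name | credits
Physics 201 | 3
History 101 | 3
Chemistry 101 | 3
Algorithms 201 | 3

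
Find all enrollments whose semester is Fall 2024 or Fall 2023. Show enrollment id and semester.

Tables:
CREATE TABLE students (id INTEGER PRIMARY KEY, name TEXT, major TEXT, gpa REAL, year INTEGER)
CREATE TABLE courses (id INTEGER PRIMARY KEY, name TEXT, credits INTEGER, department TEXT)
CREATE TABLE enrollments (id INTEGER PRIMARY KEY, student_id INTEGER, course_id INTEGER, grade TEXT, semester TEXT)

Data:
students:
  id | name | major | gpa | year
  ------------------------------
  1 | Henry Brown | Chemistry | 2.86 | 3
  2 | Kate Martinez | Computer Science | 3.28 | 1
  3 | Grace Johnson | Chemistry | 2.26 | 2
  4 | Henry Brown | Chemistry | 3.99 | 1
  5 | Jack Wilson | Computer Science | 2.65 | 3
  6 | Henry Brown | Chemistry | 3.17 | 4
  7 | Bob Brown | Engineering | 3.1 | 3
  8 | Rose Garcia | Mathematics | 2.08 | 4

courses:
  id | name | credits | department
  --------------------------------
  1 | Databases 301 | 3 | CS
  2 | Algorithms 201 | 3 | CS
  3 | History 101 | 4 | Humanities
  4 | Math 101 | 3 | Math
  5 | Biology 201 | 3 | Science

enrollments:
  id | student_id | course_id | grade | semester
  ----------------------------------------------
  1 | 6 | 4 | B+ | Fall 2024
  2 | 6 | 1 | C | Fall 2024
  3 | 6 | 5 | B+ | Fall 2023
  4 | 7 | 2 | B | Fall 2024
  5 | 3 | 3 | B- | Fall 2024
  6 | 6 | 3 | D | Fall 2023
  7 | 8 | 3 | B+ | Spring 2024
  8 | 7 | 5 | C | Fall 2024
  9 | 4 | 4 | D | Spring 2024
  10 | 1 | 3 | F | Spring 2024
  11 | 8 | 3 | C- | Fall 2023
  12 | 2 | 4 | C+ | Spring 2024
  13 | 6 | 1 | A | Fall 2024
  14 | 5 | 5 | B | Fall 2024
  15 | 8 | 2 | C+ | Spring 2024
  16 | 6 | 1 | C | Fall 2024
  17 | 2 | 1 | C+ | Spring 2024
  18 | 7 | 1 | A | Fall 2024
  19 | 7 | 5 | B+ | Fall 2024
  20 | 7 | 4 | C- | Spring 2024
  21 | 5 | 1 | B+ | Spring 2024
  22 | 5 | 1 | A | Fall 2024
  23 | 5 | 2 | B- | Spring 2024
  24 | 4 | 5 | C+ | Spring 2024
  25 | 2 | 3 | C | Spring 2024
SELECT id, semester FROM enrollments WHERE semester IN ('Fall 2024', 'Fall 2023')

Execution result:
id | semester
1 | Fall 2024
2 | Fall 2024
3 | Fall 2023
4 | Fall 2024
5 | Fall 2024
6 | Fall 2023
8 | Fall 2024
11 | Fall 2023
13 | Fall 2024
14 | Fall 2024
16 | Fall 2024
18 | Fall 2024
19 | Fall 2024
22 | Fall 2024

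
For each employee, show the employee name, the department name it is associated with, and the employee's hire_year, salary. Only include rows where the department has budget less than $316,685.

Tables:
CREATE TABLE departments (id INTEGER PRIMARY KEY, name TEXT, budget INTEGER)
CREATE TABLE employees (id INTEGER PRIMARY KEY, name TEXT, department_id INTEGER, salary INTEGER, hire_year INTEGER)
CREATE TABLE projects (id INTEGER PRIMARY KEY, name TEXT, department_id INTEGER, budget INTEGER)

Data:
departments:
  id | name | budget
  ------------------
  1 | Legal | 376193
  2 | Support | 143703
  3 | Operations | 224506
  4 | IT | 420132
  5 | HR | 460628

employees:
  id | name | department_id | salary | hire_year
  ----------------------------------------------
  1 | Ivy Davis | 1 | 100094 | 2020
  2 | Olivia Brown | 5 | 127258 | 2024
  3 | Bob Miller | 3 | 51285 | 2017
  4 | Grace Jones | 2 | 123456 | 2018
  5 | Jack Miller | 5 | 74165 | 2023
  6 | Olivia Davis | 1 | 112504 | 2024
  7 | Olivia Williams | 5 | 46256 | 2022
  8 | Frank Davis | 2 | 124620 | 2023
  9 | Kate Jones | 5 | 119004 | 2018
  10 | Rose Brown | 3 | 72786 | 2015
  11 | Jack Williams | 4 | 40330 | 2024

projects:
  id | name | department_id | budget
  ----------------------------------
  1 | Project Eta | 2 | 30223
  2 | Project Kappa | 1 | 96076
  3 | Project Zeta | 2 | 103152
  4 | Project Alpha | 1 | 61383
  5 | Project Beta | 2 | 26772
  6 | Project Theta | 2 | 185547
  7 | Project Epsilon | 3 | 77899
SELECT c.name, p.name AS department, c.hire_year, c.salary FROM employees c JOIN departments p ON c.department_id = p.id WHERE p.budget < 316685

Execution result:
name | department | hire_year | salary
Bob Miller | Operations | 2017 | 51285
Grace Jones | Support | 2018 | 123456
Frank Davis | Support | 2023 | 124620
Rose Brown | Operations | 2015 | 72786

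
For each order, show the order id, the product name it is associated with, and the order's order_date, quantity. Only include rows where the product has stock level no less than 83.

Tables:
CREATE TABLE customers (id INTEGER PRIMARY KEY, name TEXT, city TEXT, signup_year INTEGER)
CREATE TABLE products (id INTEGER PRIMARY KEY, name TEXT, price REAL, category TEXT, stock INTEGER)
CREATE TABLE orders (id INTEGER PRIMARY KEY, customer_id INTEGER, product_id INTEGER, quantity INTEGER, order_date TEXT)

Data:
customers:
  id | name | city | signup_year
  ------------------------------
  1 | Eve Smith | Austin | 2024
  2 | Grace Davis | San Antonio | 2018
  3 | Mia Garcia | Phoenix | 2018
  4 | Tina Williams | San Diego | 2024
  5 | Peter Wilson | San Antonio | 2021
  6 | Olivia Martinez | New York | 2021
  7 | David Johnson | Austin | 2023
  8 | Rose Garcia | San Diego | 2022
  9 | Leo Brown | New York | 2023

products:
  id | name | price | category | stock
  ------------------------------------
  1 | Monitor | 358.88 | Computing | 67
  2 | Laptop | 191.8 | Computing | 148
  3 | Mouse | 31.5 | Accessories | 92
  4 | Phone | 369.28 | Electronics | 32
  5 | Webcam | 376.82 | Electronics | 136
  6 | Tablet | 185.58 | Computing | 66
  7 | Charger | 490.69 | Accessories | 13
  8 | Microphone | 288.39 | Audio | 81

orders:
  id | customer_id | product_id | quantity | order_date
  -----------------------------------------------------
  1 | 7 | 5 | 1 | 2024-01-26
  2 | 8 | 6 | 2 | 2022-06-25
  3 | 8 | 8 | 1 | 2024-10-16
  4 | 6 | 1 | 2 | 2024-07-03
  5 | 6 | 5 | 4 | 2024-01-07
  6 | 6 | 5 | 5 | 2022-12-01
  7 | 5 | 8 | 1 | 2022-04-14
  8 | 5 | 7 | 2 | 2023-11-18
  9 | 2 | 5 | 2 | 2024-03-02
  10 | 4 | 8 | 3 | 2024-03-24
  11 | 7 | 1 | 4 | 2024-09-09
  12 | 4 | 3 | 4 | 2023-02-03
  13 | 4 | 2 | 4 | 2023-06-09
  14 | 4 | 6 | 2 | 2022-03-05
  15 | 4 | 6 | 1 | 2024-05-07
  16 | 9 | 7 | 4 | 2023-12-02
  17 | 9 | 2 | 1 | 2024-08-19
SELECT c.id, p.name AS product, c.order_date, c.quantity FROM orders c JOIN products p ON c.product_id = p.id WHERE p.stock >= 83

Execution result:
id | product | order_date | quantity
1 | Webcam | 2024-01-26 | 1
5 | Webcam | 2024-01-07 | 4
6 | Webcam | 2022-12-01 | 5
9 | Webcam | 2024-03-02 | 2
12 | Mouse | 2023-02-03 | 4
13 | Laptop | 2023-06-09 | 4
17 | Laptop | 2024-08-19 | 1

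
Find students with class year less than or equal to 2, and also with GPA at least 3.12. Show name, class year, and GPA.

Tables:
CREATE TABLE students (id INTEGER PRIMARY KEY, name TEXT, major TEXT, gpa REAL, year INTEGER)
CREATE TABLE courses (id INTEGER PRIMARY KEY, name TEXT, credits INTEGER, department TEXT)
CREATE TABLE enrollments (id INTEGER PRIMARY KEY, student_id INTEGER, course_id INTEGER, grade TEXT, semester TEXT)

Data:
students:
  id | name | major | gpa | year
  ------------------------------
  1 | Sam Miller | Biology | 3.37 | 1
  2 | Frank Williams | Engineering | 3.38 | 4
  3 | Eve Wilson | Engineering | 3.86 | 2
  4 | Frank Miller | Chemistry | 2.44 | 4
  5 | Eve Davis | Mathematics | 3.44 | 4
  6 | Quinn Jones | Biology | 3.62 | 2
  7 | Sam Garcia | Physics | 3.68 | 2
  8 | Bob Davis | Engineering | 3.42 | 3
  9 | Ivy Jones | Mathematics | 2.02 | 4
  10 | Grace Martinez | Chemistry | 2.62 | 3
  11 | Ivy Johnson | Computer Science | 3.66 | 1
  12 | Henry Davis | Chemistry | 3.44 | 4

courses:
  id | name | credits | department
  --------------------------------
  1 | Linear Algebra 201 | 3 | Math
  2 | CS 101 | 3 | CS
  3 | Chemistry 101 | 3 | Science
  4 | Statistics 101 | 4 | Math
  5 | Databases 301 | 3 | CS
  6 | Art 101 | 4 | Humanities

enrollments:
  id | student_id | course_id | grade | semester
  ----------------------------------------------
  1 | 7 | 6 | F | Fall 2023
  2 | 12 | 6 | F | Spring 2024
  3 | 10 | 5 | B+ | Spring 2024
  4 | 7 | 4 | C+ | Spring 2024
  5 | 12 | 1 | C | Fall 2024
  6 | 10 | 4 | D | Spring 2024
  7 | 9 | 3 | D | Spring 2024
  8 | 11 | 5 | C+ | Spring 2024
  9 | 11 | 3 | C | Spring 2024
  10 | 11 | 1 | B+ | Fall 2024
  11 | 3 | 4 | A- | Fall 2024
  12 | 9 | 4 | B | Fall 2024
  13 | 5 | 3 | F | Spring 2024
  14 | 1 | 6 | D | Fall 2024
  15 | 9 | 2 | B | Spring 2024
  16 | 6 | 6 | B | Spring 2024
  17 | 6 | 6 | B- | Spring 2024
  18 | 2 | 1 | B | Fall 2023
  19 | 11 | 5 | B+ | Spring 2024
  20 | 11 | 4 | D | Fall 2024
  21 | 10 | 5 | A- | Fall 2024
SELECT name, year, gpa FROM students WHERE year <= 2 AND gpa >= 3.12

Execution result:
name | year | gpa
Sam Miller | 1 | 3.37
Eve Wilson | 2 | 3.86
Quinn Jones | 2 | 3.62
Sam Garcia | 2 | 3.68
Ivy Johnson | 1 | 3.66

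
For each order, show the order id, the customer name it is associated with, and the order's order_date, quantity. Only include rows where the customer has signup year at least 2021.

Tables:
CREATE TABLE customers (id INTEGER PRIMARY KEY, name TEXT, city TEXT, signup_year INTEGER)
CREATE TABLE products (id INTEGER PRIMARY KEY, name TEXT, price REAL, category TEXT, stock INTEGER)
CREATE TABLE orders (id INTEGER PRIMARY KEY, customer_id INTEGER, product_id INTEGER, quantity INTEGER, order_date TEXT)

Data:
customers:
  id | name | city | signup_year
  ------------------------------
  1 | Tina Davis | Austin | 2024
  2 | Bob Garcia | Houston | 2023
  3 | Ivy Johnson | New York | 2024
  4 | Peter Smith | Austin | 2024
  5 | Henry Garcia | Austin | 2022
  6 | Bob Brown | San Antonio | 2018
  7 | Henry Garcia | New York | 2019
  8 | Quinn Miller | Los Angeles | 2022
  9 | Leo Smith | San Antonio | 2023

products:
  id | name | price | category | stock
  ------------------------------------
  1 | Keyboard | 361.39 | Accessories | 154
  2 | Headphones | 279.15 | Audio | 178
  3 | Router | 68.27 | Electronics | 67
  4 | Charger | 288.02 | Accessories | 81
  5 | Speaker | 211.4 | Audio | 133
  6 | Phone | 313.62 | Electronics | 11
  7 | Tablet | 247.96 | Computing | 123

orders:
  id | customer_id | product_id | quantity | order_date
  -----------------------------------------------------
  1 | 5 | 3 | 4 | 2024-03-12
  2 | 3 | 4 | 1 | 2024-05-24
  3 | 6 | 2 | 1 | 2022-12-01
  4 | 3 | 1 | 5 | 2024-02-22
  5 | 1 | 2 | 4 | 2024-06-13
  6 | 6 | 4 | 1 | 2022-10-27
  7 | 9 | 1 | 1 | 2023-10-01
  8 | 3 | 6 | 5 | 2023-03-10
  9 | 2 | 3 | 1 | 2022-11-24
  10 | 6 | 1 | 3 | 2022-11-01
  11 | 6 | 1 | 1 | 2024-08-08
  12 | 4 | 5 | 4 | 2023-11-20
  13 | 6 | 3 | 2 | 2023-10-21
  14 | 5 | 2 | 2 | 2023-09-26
SELECT c.id, p.name AS customer, c.order_date, c.quantity FROM orders c JOIN customers p ON c.customer_id = p.id WHERE p.signup_year >= 2021

Execution result:
id | customer | order_date | quantity
1 | Henry Garcia | 2024-03-12 | 4
2 | Ivy Johnson | 2024-05-24 | 1
4 | Ivy Johnson | 2024-02-22 | 5
5 | Tina Davis | 2024-06-13 | 4
7 | Leo Smith | 2023-10-01 | 1
8 | Ivy Johnson | 2023-03-10 | 5
9 | Bob Garcia | 2022-11-24 | 1
12 | Peter Smith | 2023-11-20 | 4
14 | Henry Garcia | 2023-09-26 | 2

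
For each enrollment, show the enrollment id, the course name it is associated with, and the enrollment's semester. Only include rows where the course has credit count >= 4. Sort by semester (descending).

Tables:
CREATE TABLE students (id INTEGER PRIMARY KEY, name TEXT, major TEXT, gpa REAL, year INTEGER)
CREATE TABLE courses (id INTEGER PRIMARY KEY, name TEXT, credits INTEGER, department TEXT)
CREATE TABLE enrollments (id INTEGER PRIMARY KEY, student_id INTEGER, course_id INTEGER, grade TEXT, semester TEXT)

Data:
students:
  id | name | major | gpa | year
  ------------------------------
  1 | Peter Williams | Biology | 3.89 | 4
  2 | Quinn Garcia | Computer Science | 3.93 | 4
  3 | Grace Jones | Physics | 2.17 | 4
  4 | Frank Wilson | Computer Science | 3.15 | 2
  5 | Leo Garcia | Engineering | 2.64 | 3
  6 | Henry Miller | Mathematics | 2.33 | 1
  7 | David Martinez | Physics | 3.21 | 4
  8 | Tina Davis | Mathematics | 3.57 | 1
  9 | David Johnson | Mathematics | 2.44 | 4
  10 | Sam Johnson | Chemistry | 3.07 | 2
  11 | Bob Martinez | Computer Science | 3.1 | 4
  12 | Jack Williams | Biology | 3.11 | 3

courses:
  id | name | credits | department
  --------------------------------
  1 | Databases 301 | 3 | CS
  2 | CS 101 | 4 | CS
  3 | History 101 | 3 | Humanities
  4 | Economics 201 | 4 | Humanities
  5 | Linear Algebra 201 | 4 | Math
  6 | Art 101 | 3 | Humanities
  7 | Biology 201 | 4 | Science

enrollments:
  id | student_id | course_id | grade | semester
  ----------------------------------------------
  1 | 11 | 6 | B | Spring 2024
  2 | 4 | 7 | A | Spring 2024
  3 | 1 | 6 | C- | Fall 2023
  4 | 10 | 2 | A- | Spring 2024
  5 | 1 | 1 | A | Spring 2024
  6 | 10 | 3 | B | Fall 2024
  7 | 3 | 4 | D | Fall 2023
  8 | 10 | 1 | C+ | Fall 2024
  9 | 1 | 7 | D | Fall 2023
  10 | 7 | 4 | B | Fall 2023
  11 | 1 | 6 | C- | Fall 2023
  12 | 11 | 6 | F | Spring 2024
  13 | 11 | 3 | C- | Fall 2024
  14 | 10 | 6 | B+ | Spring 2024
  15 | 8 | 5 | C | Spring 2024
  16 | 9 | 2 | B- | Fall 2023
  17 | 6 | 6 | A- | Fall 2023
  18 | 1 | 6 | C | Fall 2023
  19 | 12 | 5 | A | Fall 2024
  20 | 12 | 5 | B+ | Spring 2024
SELECT c.id, p.name AS course, c.semester FROM enrollments c JOIN courses p ON c.course_id = p.id WHERE p.credits >= 4 ORDER BY c.semester DESC

Execution result:
id | course | semester
2 | Biology 201 | Spring 2024
4 | CS 101 | Spring 2024
15 | Linear Algebra 201 | Spring 2024
20 | Linear Algebra 201 | Spring 2024
19 | Linear Algebra 201 | Fall 2024
7 | Economics 201 | Fall 2023
9 | Biology 201 | Fall 2023
10 | Economics 201 | Fall 2023
16 | CS 101 | Fall 2023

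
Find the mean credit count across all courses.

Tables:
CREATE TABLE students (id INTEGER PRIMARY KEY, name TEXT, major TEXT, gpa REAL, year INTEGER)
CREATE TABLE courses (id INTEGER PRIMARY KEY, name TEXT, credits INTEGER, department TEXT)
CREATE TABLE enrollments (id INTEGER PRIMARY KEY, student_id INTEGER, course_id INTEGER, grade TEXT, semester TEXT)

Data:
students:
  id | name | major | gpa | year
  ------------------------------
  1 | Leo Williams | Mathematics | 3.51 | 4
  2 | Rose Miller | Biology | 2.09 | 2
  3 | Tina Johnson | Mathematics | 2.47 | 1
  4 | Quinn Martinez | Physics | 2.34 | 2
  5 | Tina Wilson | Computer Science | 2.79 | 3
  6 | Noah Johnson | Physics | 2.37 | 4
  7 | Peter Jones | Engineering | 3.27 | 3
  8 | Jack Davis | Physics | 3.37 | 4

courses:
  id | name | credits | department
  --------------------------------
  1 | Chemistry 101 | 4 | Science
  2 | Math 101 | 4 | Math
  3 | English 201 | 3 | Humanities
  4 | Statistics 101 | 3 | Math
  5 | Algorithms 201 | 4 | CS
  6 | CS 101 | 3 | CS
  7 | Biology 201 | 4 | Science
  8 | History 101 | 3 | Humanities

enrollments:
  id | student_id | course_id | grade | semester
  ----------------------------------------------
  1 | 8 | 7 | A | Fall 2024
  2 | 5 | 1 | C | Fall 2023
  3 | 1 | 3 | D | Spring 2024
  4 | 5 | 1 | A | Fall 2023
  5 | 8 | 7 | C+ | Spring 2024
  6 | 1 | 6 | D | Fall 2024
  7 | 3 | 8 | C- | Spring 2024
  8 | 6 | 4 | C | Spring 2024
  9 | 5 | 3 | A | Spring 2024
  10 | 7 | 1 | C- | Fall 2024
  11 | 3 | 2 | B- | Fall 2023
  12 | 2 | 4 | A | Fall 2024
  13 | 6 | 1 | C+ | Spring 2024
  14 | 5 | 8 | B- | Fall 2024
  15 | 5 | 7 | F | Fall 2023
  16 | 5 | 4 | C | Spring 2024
SELECT AVG(credits) FROM courses

Execution result:
3.50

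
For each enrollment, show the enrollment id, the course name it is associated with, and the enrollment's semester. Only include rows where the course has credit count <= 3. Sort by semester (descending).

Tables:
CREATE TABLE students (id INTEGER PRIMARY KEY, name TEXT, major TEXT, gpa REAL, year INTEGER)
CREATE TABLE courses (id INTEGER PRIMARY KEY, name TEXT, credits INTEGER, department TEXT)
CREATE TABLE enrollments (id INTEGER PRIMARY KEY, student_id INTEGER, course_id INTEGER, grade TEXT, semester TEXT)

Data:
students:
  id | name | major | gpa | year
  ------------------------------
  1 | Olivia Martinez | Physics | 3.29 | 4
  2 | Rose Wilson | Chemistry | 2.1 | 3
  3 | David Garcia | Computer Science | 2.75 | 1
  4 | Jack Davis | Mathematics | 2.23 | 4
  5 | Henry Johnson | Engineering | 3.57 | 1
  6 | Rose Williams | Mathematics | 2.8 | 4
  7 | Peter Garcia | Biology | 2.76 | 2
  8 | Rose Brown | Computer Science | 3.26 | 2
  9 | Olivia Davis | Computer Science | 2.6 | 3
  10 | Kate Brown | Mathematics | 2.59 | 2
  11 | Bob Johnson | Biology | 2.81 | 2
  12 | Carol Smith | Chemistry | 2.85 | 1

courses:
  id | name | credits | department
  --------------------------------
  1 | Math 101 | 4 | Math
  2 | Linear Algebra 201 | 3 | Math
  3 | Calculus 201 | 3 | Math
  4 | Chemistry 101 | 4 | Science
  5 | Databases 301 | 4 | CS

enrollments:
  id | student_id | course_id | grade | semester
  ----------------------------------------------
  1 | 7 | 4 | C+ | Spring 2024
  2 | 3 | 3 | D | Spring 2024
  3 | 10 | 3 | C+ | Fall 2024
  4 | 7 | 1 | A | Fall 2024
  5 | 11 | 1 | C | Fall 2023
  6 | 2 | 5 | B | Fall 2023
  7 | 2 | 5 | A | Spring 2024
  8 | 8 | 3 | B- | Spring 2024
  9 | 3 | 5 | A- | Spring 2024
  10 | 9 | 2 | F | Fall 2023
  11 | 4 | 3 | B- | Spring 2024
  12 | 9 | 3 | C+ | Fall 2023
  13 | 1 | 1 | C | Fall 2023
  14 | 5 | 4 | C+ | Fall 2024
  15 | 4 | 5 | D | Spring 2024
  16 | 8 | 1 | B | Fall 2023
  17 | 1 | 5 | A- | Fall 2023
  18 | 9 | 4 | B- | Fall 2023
SELECT c.id, p.name AS course, c.semester FROM enrollments c JOIN courses p ON c.course_id = p.id WHERE p.credits <= 3 ORDER BY c.semester DESC

Execution result:
id | course | semester
2 | Calculus 201 | Spring 2024
8 | Calculus 201 | Spring 2024
11 | Calculus 201 | Spring 2024
3 | Calculus 201 | Fall 2024
10 | Linear Algebra 201 | Fall 2023
12 | Calculus 201 | Fall 2023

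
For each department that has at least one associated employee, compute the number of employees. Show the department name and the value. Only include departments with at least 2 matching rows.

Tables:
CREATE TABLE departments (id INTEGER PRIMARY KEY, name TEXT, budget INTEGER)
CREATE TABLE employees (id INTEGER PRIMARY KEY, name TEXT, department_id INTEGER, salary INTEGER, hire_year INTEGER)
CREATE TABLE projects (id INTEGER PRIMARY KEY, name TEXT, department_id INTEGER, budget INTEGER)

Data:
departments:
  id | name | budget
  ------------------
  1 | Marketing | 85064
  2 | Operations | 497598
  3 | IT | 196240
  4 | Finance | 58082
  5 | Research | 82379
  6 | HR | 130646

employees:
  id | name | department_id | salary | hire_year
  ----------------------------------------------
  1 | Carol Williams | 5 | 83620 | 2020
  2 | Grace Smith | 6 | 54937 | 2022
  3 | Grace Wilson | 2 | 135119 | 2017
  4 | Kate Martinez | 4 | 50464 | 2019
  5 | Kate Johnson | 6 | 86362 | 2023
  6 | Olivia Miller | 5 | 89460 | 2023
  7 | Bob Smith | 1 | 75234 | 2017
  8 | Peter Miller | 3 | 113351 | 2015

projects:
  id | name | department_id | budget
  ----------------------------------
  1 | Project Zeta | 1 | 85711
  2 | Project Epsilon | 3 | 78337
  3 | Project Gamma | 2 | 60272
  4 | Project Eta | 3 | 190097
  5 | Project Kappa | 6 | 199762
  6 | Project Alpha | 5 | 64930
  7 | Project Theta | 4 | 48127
SELECT p.name, COUNT(*) AS n FROM employees c JOIN departments p ON c.department_id = p.id GROUP BY p.id, p.name HAVING COUNT(*) >= 2

Execution result:
name | n
Research | 2
HR | 2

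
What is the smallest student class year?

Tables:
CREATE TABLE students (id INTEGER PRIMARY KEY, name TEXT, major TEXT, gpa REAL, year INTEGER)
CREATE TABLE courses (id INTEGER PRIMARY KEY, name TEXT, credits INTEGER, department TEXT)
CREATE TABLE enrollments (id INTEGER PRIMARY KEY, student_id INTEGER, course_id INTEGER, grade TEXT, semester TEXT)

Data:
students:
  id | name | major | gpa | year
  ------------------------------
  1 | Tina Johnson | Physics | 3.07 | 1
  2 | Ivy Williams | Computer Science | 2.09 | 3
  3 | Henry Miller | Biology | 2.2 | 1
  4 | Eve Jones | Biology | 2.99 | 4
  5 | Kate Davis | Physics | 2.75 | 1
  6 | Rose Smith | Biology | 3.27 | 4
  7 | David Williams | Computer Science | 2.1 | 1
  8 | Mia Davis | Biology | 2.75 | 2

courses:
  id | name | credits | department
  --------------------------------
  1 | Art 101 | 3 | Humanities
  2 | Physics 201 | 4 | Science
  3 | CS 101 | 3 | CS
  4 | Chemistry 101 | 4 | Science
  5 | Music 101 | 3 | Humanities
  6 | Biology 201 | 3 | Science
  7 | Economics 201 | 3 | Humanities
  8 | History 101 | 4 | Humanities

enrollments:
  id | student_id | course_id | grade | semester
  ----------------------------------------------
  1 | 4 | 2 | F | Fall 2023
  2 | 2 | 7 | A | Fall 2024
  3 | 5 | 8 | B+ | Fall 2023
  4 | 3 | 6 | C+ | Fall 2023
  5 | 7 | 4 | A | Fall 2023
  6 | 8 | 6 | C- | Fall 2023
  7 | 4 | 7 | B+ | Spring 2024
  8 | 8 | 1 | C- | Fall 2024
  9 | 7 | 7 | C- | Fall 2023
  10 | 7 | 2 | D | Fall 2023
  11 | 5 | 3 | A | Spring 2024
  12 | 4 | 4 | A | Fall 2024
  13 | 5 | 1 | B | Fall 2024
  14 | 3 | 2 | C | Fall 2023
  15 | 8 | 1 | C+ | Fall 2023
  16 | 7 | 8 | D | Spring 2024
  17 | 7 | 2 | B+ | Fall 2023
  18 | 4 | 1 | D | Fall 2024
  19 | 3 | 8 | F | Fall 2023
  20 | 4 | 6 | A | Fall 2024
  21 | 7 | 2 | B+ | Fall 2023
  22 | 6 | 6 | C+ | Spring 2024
SELECT MIN(year) FROM students

Execution result:
1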